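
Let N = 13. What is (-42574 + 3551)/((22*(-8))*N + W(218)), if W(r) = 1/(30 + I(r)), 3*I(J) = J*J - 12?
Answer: 1857572846/108913373 ≈ 17.056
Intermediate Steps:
I(J) = -4 + J²/3 (I(J) = (J*J - 12)/3 = (J² - 12)/3 = (-12 + J²)/3 = -4 + J²/3)
W(r) = 1/(26 + r²/3) (W(r) = 1/(30 + (-4 + r²/3)) = 1/(26 + r²/3))
(-42574 + 3551)/((22*(-8))*N + W(218)) = (-42574 + 3551)/((22*(-8))*13 + 3/(78 + 218²)) = -39023/(-176*13 + 3/(78 + 47524)) = -39023/(-2288 + 3/47602) = -39023/(-108913373/47602) = -39023*(-47602/108913373) = 1857572846/108913373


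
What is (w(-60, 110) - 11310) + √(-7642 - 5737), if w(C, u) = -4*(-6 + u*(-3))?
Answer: -9966 + I*√13379 ≈ -9966.0 + 115.67*I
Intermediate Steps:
w(C, u) = 24 + 12*u (w(C, u) = -4*(-6 - 3*u) = 24 + 12*u)
(w(-60, 110) - 11310) + √(-7642 - 5737) = ((24 + 12*110) - 11310) + √(-7642 - 5737) = ((24 + 1320) - 11310) + √(-13379) = (1344 - 11310) + I*√13379 = -9966 + I*√13379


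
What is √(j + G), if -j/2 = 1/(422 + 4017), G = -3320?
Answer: 3*I*√7268853622/4439 ≈ 57.619*I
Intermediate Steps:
j = -2/4439 (j = -2/(422 + 4017) = -2/4439 ≈ -0.00045055)
√(j + G) = √(-2/4439 - 3320) = √(-14737482/4439) = 3*I*√7268853622/4439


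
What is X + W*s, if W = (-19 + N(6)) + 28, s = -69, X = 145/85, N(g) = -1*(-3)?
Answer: -14047/17 ≈ -826.29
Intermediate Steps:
N(g) = 3
X = 29/17 (X = 145*(1/85) = 29/17 ≈ 1.7059)
W = 12 (W = (-19 + 3) + 28 = -16 + 28 = 12)
X + W*s = 29/17 + 12*(-69) = 29/17 - 828 = -14047/17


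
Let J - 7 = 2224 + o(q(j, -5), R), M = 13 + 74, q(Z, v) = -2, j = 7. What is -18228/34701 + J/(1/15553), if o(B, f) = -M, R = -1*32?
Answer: 385708919268/11567 ≈ 3.3346e+7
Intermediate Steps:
M = 87
R = -32
o(B, f) = -87 (o(B, f) = -1*87 = -87)
J = 2144 (J = 7 + (2224 - 87) = 7 + 2137 = 2144)
-18228/34701 + J/(1/15553) = -18228/34701 + 2144/(1/15553) = -18228*1/34701 + 2144/(1/15553) = -6076/11567 + 2144*15553 = -6076/11567 + 33345632 = 385708919268/11567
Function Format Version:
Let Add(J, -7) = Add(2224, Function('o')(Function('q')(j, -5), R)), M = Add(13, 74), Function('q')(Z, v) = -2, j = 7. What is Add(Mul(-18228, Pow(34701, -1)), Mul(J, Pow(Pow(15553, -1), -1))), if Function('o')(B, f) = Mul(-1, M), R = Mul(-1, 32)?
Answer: Rational(385708919268, 11567) ≈ 3.3346e+7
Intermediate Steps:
M = 87
R = -32
Function('o')(B, f) = -87 (Function('o')(B, f) = Mul(-1, 87) = -87)
J = 2144 (J = Add(7, Add(2224, -87)) = Add(7, 2137) = 2144)
Add(Mul(-18228, Pow(34701, -1)), Mul(J, Pow(Pow(15553, -1), -1))) = Add(Mul(-18228, Pow(34701, -1)), Mul(2144, Pow(Pow(15553, -1), -1))) = Add(Mul(-18228, Rational(1, 34701)), Mul(2144, Pow(Rational(1, 15553), -1))) = Add(Rational(-6076, 11567), Mul(2144, 15553)) = Add(Rational(-6076, 11567), 33345632) = Rational(385708919268, 11567)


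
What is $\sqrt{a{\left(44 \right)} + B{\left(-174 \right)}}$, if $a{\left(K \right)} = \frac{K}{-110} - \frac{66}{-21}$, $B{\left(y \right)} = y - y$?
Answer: $\frac{4 \sqrt{210}}{35} \approx 1.6562$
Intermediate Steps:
$B{\left(y \right)} = 0$
$a{\left(K \right)} = \frac{22}{7} - \frac{K}{110}$ ($a{\left(K \right)} = K \left(- \frac{1}{110}\right) - - \frac{22}{7} = - \frac{K}{110} + \frac{22}{7} = \frac{22}{7} - \frac{K}{110}$)
$\sqrt{a{\left(44 \right)} + B{\left(-174 \right)}} = \sqrt{\left(\frac{22}{7} - \frac{2}{5}\right) + 0} = \sqrt{\frac{96}{35} + 0} = \sqrt{\frac{96}{35}} = \frac{4 \sqrt{210}}{35}$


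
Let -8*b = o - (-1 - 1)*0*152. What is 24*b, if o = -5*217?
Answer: 3255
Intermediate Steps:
o = -1085
b = 1085/8 (b = -(-1085 - (-1 - 1)*0*152)/8 = -(-1085 - (-2*0)*152)/8 = -(-1085 - 0*152)/8 = -(-1085 - 1*0)/8 = -(-1085 + 0)/8 = -1/8*(-1085) = 1085/8 ≈ 135.63)
24*b = 24*(1085/8) = 3255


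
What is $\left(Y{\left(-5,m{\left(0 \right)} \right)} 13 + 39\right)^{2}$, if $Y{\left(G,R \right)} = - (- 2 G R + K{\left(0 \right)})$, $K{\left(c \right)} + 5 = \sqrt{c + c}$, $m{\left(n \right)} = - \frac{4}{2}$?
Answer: $132496$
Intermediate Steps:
$m{\left(n \right)} = -2$ ($m{\left(n \right)} = \left(-4\right) \frac{1}{2} = -2$)
$K{\left(c \right)} = -5 + \sqrt{2} \sqrt{c}$ ($K{\left(c \right)} = -5 + \sqrt{c + c} = -5 + \sqrt{2 c} = -5 + \sqrt{2} \sqrt{c}$)
$Y{\left(G,R \right)} = 5 + 2 G R$ ($Y{\left(G,R \right)} = - (- 2 G R - \left(5 - \sqrt{2} \sqrt{0}\right)) = - (- 2 G R - \left(5 - \sqrt{2} \cdot 0\right)) = - (- 2 G R + \left(-5 + 0\right)) = - (- 2 G R - 5) = - (-5 - 2 G R) = 5 + 2 G R$)
$\left(Y{\left(-5,m{\left(0 \right)} \right)} 13 + 39\right)^{2} = \left(\left(5 + 2 \left(-5\right) \left(-2\right)\right) 13 + 39\right)^{2} = \left(\left(5 + 20\right) 13 + 39\right)^{2} = \left(25 \cdot 13 + 39\right)^{2} = \left(325 + 39\right)^{2} = 364^{2} = 132496$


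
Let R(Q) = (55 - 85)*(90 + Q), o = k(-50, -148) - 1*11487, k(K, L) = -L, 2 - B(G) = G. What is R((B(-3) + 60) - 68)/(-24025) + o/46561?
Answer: -30179053/223725605 ≈ -0.13489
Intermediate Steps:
B(G) = 2 - G
o = -11339 (o = -1*(-148) - 1*11487 = 148 - 11487 = -11339)
R(Q) = -2700 - 30*Q (R(Q) = -30*(90 + Q) = -2700 - 30*Q)
R((B(-3) + 60) - 68)/(-24025) + o/46561 = (-2700 - 30*(((2 - 1*(-3)) + 60) - 68))/(-24025) - 11339/46561 = (-2700 - 30*(((2 + 3) + 60) - 68))*(-1/24025) - 11339*1/46561 = (-2700 - 30*((5 + 60) - 68))*(-1/24025) - 11339/46561 = (-2700 - 30*(65 - 68))*(-1/24025) - 11339/46561 = (-2700 - 30*(-3))*(-1/24025) - 11339/46561 = (-2700 + 90)*(-1/24025) - 11339/46561 = -2610*(-1/24025) - 11339/46561 = 522/4805 - 11339/46561 = -30179053/223725605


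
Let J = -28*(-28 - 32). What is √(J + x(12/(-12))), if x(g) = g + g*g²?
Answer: √1678 ≈ 40.963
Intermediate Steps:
x(g) = g + g³
J = 1680 (J = -28*(-60) = 1680)
√(J + x(12/(-12))) = √(1680 + (12/(-12) + (12/(-12))³)) = √(1680 + (12*(-1/12) + (12*(-1/12))³)) = √(1680 + (-1 + (-1)³)) = √(1680 + (-1 - 1)) = √(1680 - 2) = √1678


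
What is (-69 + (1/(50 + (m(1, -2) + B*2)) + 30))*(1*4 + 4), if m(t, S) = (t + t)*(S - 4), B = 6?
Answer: -7796/25 ≈ -311.84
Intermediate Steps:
m(t, S) = 2*t*(-4 + S) (m(t, S) = (2*t)*(-4 + S) = 2*t*(-4 + S))
(-69 + (1/(50 + (m(1, -2) + B*2)) + 30))*(1*4 + 4) = (-69 + (1/(50 + (2*1*(-4 - 2) + 6*2)) + 30))*(1*4 + 4) = (-69 + (1/(50 + (2*1*(-6) + 12)) + 30))*(4 + 4) = (-69 + (1/(50 + (-12 + 12)) + 30))*8 = (-69 + (1/(50 + 0) + 30))*8 = (-69 + (1/50 + 30))*8 = (-69 + 1501/50)*8 = -1949/50*8 = -7796/25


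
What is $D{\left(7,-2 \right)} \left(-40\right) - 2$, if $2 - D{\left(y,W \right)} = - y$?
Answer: $-362$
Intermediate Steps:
$D{\left(y,W \right)} = 2 + y$ ($D{\left(y,W \right)} = 2 - - y = 2 + y$)
$D{\left(7,-2 \right)} \left(-40\right) - 2 = \left(2 + 7\right) \left(-40\right) - 2 = 9 \left(-40\right) - 2 = -360 - 2 = -362$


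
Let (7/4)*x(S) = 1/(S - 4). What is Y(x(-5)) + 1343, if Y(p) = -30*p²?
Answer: 1776629/1323 ≈ 1342.9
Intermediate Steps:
x(S) = 4/(7*(-4 + S)) (x(S) = 4/(7*(S - 4)) = 4/(7*(-4 + S)))
Y(x(-5)) + 1343 = -30*16/(49*(-4 - 5)²) + 1343 = -30*((4/7)/(-9))² + 1343 = -30*((4/7)*(-⅑))² + 1343 = -30*(-4/63)² + 1343 = -30*16/3969 + 1343 = -160/1323 + 1343 = 1776629/1323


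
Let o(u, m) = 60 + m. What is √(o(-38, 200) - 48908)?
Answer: 2*I*√12162 ≈ 220.56*I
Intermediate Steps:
√(o(-38, 200) - 48908) = √((60 + 200) - 48908) = √(260 - 48908) = √(-48648) = 2*I*√12162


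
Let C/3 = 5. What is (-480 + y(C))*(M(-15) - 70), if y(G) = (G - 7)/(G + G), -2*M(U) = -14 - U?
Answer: 169106/5 ≈ 33821.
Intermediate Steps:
C = 15 (C = 3*5 = 15)
M(U) = 7 + U/2 (M(U) = -(-14 - U)/2 = 7 + U/2)
y(G) = (-7 + G)/(2*G) (y(G) = (-7 + G)/((2*G)) = (-7 + G)*(1/(2*G)) = (-7 + G)/(2*G))
(-480 + y(C))*(M(-15) - 70) = (-480 + (½)*(-7 + 15)/15)*((7 + (½)*(-15)) - 70) = (-480 + (½)*(1/15)*8)*((7 - 15/2) - 70) = (-480 + 4/15)*(-½ - 70) = -7196/15*(-141/2) = 169106/5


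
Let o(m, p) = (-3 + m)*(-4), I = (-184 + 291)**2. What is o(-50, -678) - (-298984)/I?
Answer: 2726172/11449 ≈ 238.11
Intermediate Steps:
I = 11449 (I = 107**2 = 11449)
o(m, p) = 12 - 4*m
o(-50, -678) - (-298984)/I = (12 - 4*(-50)) - (-298984)/11449 = (12 + 200) - (-298984)/11449 = 212 - 1*(-298984/11449) = 212 + 298984/11449 = 2726172/11449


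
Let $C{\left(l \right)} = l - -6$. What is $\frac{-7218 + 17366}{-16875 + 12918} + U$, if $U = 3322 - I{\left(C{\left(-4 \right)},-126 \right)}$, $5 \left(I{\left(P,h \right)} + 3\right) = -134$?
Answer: $\frac{66264623}{19785} \approx 3349.2$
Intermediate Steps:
$C{\left(l \right)} = 6 + l$ ($C{\left(l \right)} = l + 6 = 6 + l$)
$I{\left(P,h \right)} = - \frac{149}{5}$ ($I{\left(P,h \right)} = -3 + \frac{1}{5} \left(-134\right) = -3 - \frac{134}{5} = - \frac{149}{5}$)
$U = \frac{16759}{5}$ ($U = 3322 - - \frac{149}{5} = 3322 + \frac{149}{5} = \frac{16759}{5} \approx 3351.8$)
$\frac{-7218 + 17366}{-16875 + 12918} + U = \frac{-7218 + 17366}{-16875 + 12918} + \frac{16759}{5} = \frac{10148}{-3957} + \frac{16759}{5} = 10148 \left(- \frac{1}{3957}\right) + \frac{16759}{5} = - \frac{10148}{3957} + \frac{16759}{5} = \frac{66264623}{19785}$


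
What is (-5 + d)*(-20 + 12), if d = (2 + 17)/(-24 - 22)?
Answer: 996/23 ≈ 43.304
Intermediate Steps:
d = -19/46 (d = 19/(-46) = 19*(-1/46) = -19/46 ≈ -0.41304)
(-5 + d)*(-20 + 12) = (-5 - 19/46)*(-20 + 12) = -249/46*(-8) = 996/23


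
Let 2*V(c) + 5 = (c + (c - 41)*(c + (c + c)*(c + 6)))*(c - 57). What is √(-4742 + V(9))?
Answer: √837246/2 ≈ 457.51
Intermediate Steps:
V(c) = -5/2 + (-57 + c)*(c + (-41 + c)*(c + 2*c*(6 + c)))/2 (V(c) = -5/2 + ((c + (c - 41)*(c + (c + c)*(c + 6)))*(c - 57))/2 = -5/2 + ((c + (-41 + c)*(c + (2*c)*(6 + c)))*(-57 + c))/2 = -5/2 + ((c + (-41 + c)*(c + 2*c*(6 + c)))*(-57 + c))/2 = -5/2 + ((-57 + c)*(c + (-41 + c)*(c + 2*c*(6 + c))))/2 = -5/2 + (-57 + c)*(c + (-41 + c)*(c + 2*c*(6 + c)))/2)
√(-4742 + V(9)) = √(-4742 + (-5/2 + 9⁴ + 15162*9 - 183/2*9³ + (3401/2)*9²)) = √(-4742 + (-5/2 + 6561 + 136458 - 183/2*729 + (3401/2)*81)) = √(-4742 + (-5/2 + 6561 + 136458 - 133407/2 + 275481/2)) = √(-4742 + 428107/2) = √(418623/2) = √837246/2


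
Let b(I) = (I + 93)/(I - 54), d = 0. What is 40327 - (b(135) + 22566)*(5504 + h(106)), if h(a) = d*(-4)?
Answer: -3352817603/27 ≈ -1.2418e+8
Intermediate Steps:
h(a) = 0 (h(a) = 0*(-4) = 0)
b(I) = (93 + I)/(-54 + I)
40327 - (b(135) + 22566)*(5504 + h(106)) = 40327 - ((93 + 135)/(-54 + 135) + 22566)*(5504 + 0) = 40327 - (228/81 + 22566)*5504 = 40327 - ((1/81)*228 + 22566)*5504 = 40327 - (76/27 + 22566)*5504 = 40327 - 609358*5504/27 = 40327 - 1*3353906432/27 = 40327 - 3353906432/27 = -3352817603/27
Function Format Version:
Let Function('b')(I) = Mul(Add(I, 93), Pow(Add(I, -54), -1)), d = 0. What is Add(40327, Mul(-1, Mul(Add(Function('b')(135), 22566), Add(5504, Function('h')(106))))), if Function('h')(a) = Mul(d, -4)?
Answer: Rational(-3352817603, 27) ≈ -1.2418e+8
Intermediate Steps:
Function('h')(a) = 0 (Function('h')(a) = Mul(0, -4) = 0)
Function('b')(I) = Mul(Pow(Add(-54, I), -1), Add(93, I)) (Function('b')(I) = Mul(Add(93, I), Pow(Add(-54, I), -1)) = Mul(Pow(Add(-54, I), -1), Add(93, I)))
Add(40327, Mul(-1, Mul(Add(Function('b')(135), 22566), Add(5504, Function('h')(106))))) = Add(40327, Mul(-1, Mul(Add(Mul(Pow(Add(-54, 135), -1), Add(93, 135)), 22566), Add(5504, 0)))) = Add(40327, Mul(-1, Mul(Add(Mul(Pow(81, -1), 228), 22566), 5504))) = Add(40327, Mul(-1, Mul(Add(Mul(Rational(1, 81), 228), 22566), 5504))) = Add(40327, Mul(-1, Mul(Add(Rational(76, 27), 22566), 5504))) = Add(40327, Mul(-1, Mul(Rational(609358, 27), 5504))) = Add(40327, Mul(-1, Rational(3353906432, 27))) = Add(40327, Rational(-3353906432, 27)) = Rational(-3352817603, 27)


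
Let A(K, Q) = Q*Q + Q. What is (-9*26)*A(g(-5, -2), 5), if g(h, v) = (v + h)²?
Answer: -7020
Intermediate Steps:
g(h, v) = (h + v)²
A(K, Q) = Q + Q² (A(K, Q) = Q² + Q = Q + Q²)
(-9*26)*A(g(-5, -2), 5) = (-9*26)*(5*(1 + 5)) = -1170*6 = -234*30 = -7020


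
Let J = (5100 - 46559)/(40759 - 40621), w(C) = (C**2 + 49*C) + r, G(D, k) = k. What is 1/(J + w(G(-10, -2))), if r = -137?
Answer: -138/73337 ≈ -0.0018817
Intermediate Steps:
w(C) = -137 + C**2 + 49*C (w(C) = (C**2 + 49*C) - 137 = -137 + C**2 + 49*C)
J = -41459/138 ≈ -300.43
1/(J + w(G(-10, -2))) = 1/(-41459/138 + (-137 + (-2)**2 + 49*(-2))) = 1/(-41459/138 + (-137 + 4 - 98)) = 1/(-41459/138 - 231) = 1/(-73337/138) = -138/73337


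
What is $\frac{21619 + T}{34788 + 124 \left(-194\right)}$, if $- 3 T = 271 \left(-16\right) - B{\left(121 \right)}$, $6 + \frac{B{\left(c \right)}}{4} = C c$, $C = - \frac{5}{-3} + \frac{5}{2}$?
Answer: $\frac{213557}{96588} \approx 2.211$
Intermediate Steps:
$C = \frac{25}{6}$ ($C = \left(-5\right) \left(- \frac{1}{3}\right) + 5 \cdot \frac{1}{2} = \frac{5}{3} + \frac{5}{2} = \frac{25}{6} \approx 4.1667$)
$B{\left(c \right)} = -24 + \frac{50 c}{3}$ ($B{\left(c \right)} = -24 + 4 \frac{25 c}{6} = -24 + \frac{50 c}{3}$)
$T = \frac{18986}{9}$ ($T = - \frac{271 \left(-16\right) - \left(-24 + \frac{50}{3} \cdot 121\right)}{3} = - \frac{-4336 - \left(-24 + \frac{6050}{3}\right)}{3} = - \frac{-4336 - \frac{5978}{3}}{3} = \left(- \frac{1}{3}\right) \left(- \frac{18986}{3}\right) = \frac{18986}{9} \approx 2109.6$)
$\frac{21619 + T}{34788 + 124 \left(-194\right)} = \frac{21619 + \frac{18986}{9}}{34788 + 124 \left(-194\right)} = \frac{213557}{9 \left(34788 - 24056\right)} = \frac{213557}{9 \cdot 10732} = \frac{213557}{9} \cdot \frac{1}{10732} = \frac{213557}{96588}$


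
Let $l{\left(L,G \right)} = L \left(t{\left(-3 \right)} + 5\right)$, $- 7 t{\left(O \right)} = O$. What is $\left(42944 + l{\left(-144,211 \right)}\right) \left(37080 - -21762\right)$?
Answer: $2480913216$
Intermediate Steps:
$t{\left(O \right)} = - \frac{O}{7}$
$l{\left(L,G \right)} = \frac{38 L}{7}$ ($l{\left(L,G \right)} = L \left(\left(- \frac{1}{7}\right) \left(-3\right) + 5\right) = L \left(\frac{3}{7} + 5\right) = L \frac{38}{7} = \frac{38 L}{7}$)
$\left(42944 + l{\left(-144,211 \right)}\right) \left(37080 - -21762\right) = \left(42944 + \frac{38}{7} \left(-144\right)\right) \left(37080 - -21762\right) = \left(42944 - \frac{5472}{7}\right) \left(37080 + \left(-583 + 22345\right)\right) = \frac{295136 \left(37080 + 21762\right)}{7} = \frac{295136}{7} \cdot 58842 = 2480913216$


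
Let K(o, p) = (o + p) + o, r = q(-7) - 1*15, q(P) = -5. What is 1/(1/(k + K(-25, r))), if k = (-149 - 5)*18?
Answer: -2842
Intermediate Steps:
k = -2772 (k = -154*18 = -2772)
r = -20 (r = -5 - 1*15 = -5 - 15 = -20)
K(o, p) = p + 2*o
1/(1/(k + K(-25, r))) = 1/(1/(-2772 + (-20 + 2*(-25)))) = 1/(1/(-2772 + (-20 - 50))) = 1/(1/(-2772 - 70)) = 1/(1/(-2842)) = 1/(-1/2842) = -2842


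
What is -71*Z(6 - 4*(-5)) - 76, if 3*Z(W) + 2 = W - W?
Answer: -86/3 ≈ -28.667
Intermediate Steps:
Z(W) = -⅔ (Z(W) = -⅔ + (W - W)/3 = -⅔ + (⅓)*0 = -⅔ + 0 = -⅔)
-71*Z(6 - 4*(-5)) - 76 = -71*(-⅔) - 76 = 142/3 - 76 = -86/3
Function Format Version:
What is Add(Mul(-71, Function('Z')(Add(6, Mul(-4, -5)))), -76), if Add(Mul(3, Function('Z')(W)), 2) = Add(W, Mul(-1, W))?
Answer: Rational(-86, 3) ≈ -28.667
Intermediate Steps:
Function('Z')(W) = Rational(-2, 3) (Function('Z')(W) = Add(Rational(-2, 3), Mul(Rational(1, 3), Add(W, Mul(-1, W)))) = Add(Rational(-2, 3), Mul(Rational(1, 3), 0)) = Add(Rational(-2, 3), 0) = Rational(-2, 3))
Add(Mul(-71, Function('Z')(Add(6, Mul(-4, -5)))), -76) = Add(Mul(-71, Rational(-2, 3)), -76) = Add(Rational(142, 3), -76) = Rational(-86, 3)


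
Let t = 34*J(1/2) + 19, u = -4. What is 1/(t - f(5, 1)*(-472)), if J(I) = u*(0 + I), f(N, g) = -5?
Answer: -1/2409 ≈ -0.00041511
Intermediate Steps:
J(I) = -4*I (J(I) = -4*(0 + I) = -4*I)
t = -49 (t = 34*(-4/2) + 19 = 34*(-4*½) + 19 = 34*(-2) + 19 = -68 + 19 = -49)
1/(t - f(5, 1)*(-472)) = 1/(-49 - (-5)*(-472)) = 1/(-49 - 1*2360) = 1/(-49 - 2360) = 1/(-2409) = -1/2409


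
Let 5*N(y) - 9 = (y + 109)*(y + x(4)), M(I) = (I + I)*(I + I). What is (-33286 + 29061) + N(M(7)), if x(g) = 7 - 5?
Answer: 39274/5 ≈ 7854.8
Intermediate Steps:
M(I) = 4*I² (M(I) = (2*I)*(2*I) = 4*I²)
x(g) = 2
N(y) = 9/5 + (2 + y)*(109 + y)/5 (N(y) = 9/5 + ((y + 109)*(y + 2))/5 = 9/5 + ((109 + y)*(2 + y))/5 = 9/5 + ((2 + y)*(109 + y))/5 = 9/5 + (2 + y)*(109 + y)/5)
(-33286 + 29061) + N(M(7)) = (-33286 + 29061) + (227/5 + (4*7²)²/5 + 111*(4*7²)/5) = -4225 + (227/5 + (4*49)²/5 + 111*(4*49)/5) = -4225 + (227/5 + (⅕)*196² + (111/5)*196) = -4225 + (227/5 + (⅕)*38416 + 21756/5) = -4225 + (227/5 + 38416/5 + 21756/5) = -4225 + 60399/5 = 39274/5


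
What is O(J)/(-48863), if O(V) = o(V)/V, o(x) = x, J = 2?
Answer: -1/48863 ≈ -2.0465e-5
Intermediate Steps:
O(V) = 1 (O(V) = V/V = 1)
O(J)/(-48863) = 1/(-48863) = 1*(-1/48863) = -1/48863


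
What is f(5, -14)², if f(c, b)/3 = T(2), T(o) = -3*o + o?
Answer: 144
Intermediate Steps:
T(o) = -2*o
f(c, b) = -12 (f(c, b) = 3*(-2*2) = 3*(-4) = -12)
f(5, -14)² = (-12)² = 144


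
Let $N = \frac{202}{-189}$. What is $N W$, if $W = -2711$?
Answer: $\frac{547622}{189} \approx 2897.5$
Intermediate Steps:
$N = - \frac{202}{189}$ ($N = 202 \left(- \frac{1}{189}\right) = - \frac{202}{189} \approx -1.0688$)
$N W = \left(- \frac{202}{189}\right) \left(-2711\right) = \frac{547622}{189}$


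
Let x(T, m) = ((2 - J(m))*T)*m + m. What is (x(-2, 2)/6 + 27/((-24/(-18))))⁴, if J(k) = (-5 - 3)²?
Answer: 304758098401/20736 ≈ 1.4697e+7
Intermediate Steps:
J(k) = 64 (J(k) = (-8)² = 64)
x(T, m) = m - 62*T*m (x(T, m) = ((2 - 1*64)*T)*m + m = ((2 - 64)*T)*m + m = (-62*T)*m + m = -62*T*m + m = m - 62*T*m)
(x(-2, 2)/6 + 27/((-24/(-18))))⁴ = ((2*(1 - 62*(-2)))/6 + 27/((-24/(-18))))⁴ = ((2*(1 + 124))*(⅙) + 27/((-24*(-1/18))))⁴ = ((2*125)*(⅙) + 27/(4/3))⁴ = (250*(⅙) + 27*(¾))⁴ = (125/3 + 81/4)⁴ = (743/12)⁴ = 304758098401/20736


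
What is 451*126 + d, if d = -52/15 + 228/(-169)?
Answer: 144041702/2535 ≈ 56821.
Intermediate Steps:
d = -12208/2535 (d = -52*1/15 + 228*(-1/169) = -52/15 - 228/169 = -12208/2535 ≈ -4.8158)
451*126 + d = 451*126 - 12208/2535 = 56826 - 12208/2535 = 144041702/2535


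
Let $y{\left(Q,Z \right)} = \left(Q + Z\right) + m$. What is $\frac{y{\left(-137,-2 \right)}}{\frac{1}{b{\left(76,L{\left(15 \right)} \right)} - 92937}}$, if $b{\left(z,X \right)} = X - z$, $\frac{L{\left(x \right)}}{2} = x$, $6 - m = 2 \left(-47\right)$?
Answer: $3626337$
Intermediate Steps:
$m = 100$ ($m = 6 - 2 \left(-47\right) = 6 - -94 = 6 + 94 = 100$)
$L{\left(x \right)} = 2 x$
$y{\left(Q,Z \right)} = 100 + Q + Z$ ($y{\left(Q,Z \right)} = \left(Q + Z\right) + 100 = 100 + Q + Z$)
$\frac{y{\left(-137,-2 \right)}}{\frac{1}{b{\left(76,L{\left(15 \right)} \right)} - 92937}} = \frac{100 - 137 - 2}{\frac{1}{\left(2 \cdot 15 - 76\right) - 92937}} = - \frac{39}{\frac{1}{\left(30 - 76\right) - 92937}} = - \frac{39}{\frac{1}{-46 - 92937}} = - \frac{39}{\frac{1}{-92983}} = - \frac{39}{- \frac{1}{92983}} = \left(-39\right) \left(-92983\right) = 3626337$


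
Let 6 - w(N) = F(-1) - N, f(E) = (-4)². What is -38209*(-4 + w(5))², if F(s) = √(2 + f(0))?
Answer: -2560003 + 1604778*√2 ≈ -2.9050e+5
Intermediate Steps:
f(E) = 16
F(s) = 3*√2 (F(s) = √(2 + 16) = √18 = 3*√2)
w(N) = 6 + N - 3*√2 (w(N) = 6 - (3*√2 - N) = 6 - (-N + 3*√2) = 6 + (N - 3*√2) = 6 + N - 3*√2)
-38209*(-4 + w(5))² = -38209*(-4 + (6 + 5 - 3*√2))² = -38209*(-4 + (11 - 3*√2))² = -38209*(7 - 3*√2)²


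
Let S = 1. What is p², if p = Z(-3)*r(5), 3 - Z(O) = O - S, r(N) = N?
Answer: 1225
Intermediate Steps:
Z(O) = 4 - O (Z(O) = 3 - (O - 1*1) = 3 - (O - 1) = 3 - (-1 + O) = 3 + (1 - O) = 4 - O)
p = 35 (p = (4 - 1*(-3))*5 = (4 + 3)*5 = 7*5 = 35)
p² = 35² = 1225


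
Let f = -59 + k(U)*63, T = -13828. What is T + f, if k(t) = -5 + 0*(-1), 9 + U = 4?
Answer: -14202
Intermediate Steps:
U = -5 (U = -9 + 4 = -5)
k(t) = -5 (k(t) = -5 + 0 = -5)
f = -374 (f = -59 - 5*63 = -59 - 315 = -374)
T + f = -13828 - 374 = -14202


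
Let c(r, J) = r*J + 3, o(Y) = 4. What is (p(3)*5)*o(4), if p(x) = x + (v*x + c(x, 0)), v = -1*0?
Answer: 120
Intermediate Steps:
v = 0
c(r, J) = 3 + J*r (c(r, J) = J*r + 3 = 3 + J*r)
p(x) = 3 + x (p(x) = x + (0*x + (3 + 0*x)) = x + (0 + (3 + 0)) = x + (0 + 3) = x + 3 = 3 + x)
(p(3)*5)*o(4) = ((3 + 3)*5)*4 = (6*5)*4 = 30*4 = 120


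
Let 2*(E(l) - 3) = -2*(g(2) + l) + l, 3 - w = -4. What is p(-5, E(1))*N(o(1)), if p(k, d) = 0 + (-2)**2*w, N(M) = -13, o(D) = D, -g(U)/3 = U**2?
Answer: -364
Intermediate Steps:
w = 7 (w = 3 - 1*(-4) = 3 + 4 = 7)
g(U) = -3*U**2
E(l) = 15 - l/2 (E(l) = 3 + (-2*(-3*2**2 + l) + l)/2 = 3 + (-2*(-3*4 + l) + l)/2 = 3 + (-2*(-12 + l) + l)/2 = 3 + ((24 - 2*l) + l)/2 = 3 + (24 - l)/2 = 3 + (12 - l/2) = 15 - l/2)
p(k, d) = 28 (p(k, d) = 0 + (-2)**2*7 = 0 + 4*7 = 0 + 28 = 28)
p(-5, E(1))*N(o(1)) = 28*(-13) = -364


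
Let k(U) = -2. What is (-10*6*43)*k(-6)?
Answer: 5160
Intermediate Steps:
(-10*6*43)*k(-6) = (-10*6*43)*(-2) = -60*43*(-2) = -2580*(-2) = 5160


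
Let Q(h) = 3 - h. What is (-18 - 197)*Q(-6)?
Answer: -1935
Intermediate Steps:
(-18 - 197)*Q(-6) = (-18 - 197)*(3 - 1*(-6)) = -215*(3 + 6) = -215*9 = -1935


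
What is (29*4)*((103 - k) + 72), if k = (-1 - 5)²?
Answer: 16124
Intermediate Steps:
k = 36 (k = (-6)² = 36)
(29*4)*((103 - k) + 72) = (29*4)*((103 - 1*36) + 72) = 116*((103 - 36) + 72) = 116*(67 + 72) = 116*139 = 16124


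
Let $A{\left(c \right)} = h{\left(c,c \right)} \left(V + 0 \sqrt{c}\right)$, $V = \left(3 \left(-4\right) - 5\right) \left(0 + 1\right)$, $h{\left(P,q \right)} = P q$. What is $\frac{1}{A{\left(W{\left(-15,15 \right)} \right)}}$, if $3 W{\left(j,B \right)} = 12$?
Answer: $- \frac{1}{272} \approx -0.0036765$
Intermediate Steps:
$W{\left(j,B \right)} = 4$ ($W{\left(j,B \right)} = \frac{1}{3} \cdot 12 = 4$)
$V = -17$ ($V = \left(-12 - 5\right) 1 = \left(-17\right) 1 = -17$)
$A{\left(c \right)} = - 17 c^{2}$ ($A{\left(c \right)} = c c \left(-17 + 0 \sqrt{c}\right) = c^{2} \left(-17 + 0\right) = c^{2} \left(-17\right) = - 17 c^{2}$)
$\frac{1}{A{\left(W{\left(-15,15 \right)} \right)}} = \frac{1}{\left(-17\right) 4^{2}} = \frac{1}{\left(-17\right) 16} = \frac{1}{-272} = - \frac{1}{272}$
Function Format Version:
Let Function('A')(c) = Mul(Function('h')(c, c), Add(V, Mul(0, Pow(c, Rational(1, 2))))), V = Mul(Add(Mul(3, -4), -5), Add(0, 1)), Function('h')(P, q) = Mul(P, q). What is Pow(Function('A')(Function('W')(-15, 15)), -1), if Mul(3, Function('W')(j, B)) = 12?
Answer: Rational(-1, 272) ≈ -0.0036765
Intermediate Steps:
Function('W')(j, B) = 4 (Function('W')(j, B) = Mul(Rational(1, 3), 12) = 4)
V = -17 (V = Mul(Add(-12, -5), 1) = Mul(-17, 1) = -17)
Function('A')(c) = Mul(-17, Pow(c, 2)) (Function('A')(c) = Mul(Mul(c, c), Add(-17, Mul(0, Pow(c, Rational(1, 2))))) = Mul(Pow(c, 2), Add(-17, 0)) = Mul(Pow(c, 2), -17) = Mul(-17, Pow(c, 2)))
Pow(Function('A')(Function('W')(-15, 15)), -1) = Pow(Mul(-17, Pow(4, 2)), -1) = Pow(Mul(-17, 16), -1) = Pow(-272, -1) = Rational(-1, 272)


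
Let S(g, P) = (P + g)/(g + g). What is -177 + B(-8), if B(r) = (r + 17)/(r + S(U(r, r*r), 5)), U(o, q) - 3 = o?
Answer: -1425/8 ≈ -178.13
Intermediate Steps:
U(o, q) = 3 + o
S(g, P) = (P + g)/(2*g) (S(g, P) = (P + g)/((2*g)) = (P + g)*(1/(2*g)) = (P + g)/(2*g))
B(r) = (17 + r)/(r + (8 + r)/(2*(3 + r))) (B(r) = (r + 17)/(r + (5 + (3 + r))/(2*(3 + r))) = (17 + r)/(r + (8 + r)/(2*(3 + r))))
-177 + B(-8) = -177 + 2*(3 - 8)*(17 - 8)/(8 - 8 + 2*(-8)*(3 - 8)) = -177 + 2*(-5)*9/(8 - 8 + 2*(-8)*(-5)) = -177 + 2*(-5)*9/(8 - 8 + 80) = -177 + 2*(-5)*9/80 = -177 + 2*(1/80)*(-5)*9 = -177 - 9/8 = -1425/8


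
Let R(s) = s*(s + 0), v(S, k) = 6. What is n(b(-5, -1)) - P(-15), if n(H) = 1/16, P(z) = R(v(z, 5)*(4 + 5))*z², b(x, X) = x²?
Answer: -10497599/16 ≈ -6.5610e+5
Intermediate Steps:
R(s) = s² (R(s) = s*s = s²)
P(z) = 2916*z² (P(z) = (6*(4 + 5))²*z² = (6*9)²*z² = 54²*z² = 2916*z²)
n(H) = 1/16
n(b(-5, -1)) - P(-15) = 1/16 - 2916*(-15)² = 1/16 - 2916*225 = 1/16 - 1*656100 = 1/16 - 656100 = -10497599/16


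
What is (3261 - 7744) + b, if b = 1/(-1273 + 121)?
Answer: -5164417/1152 ≈ -4483.0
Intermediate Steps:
b = -1/1152 (b = 1/(-1152) = -1/1152 ≈ -0.00086806)
(3261 - 7744) + b = (3261 - 7744) - 1/1152 = -4483 - 1/1152 = -5164417/1152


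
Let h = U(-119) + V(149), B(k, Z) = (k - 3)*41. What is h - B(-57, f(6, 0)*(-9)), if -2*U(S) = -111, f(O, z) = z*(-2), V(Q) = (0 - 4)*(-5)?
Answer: 5071/2 ≈ 2535.5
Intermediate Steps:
V(Q) = 20 (V(Q) = -4*(-5) = 20)
f(O, z) = -2*z
U(S) = 111/2 (U(S) = -½*(-111) = 111/2)
B(k, Z) = -123 + 41*k (B(k, Z) = (-3 + k)*41 = -123 + 41*k)
h = 151/2 (h = 111/2 + 20 = 151/2 ≈ 75.500)
h - B(-57, f(6, 0)*(-9)) = 151/2 - (-123 + 41*(-57)) = 151/2 - (-123 - 2337) = 151/2 - 1*(-2460) = 151/2 + 2460 = 5071/2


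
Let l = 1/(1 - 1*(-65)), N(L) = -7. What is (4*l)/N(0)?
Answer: -2/231 ≈ -0.0086580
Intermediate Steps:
l = 1/66 (l = 1/(1 + 65) = 1/66 ≈ 0.015152)
(4*l)/N(0) = (4*(1/66))/(-7) = (2/33)*(-1/7) = -2/231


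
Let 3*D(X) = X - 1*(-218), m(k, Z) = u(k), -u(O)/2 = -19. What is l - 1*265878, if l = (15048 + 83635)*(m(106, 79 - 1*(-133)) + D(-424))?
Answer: -9876470/3 ≈ -3.2922e+6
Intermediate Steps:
u(O) = 38 (u(O) = -2*(-19) = 38)
m(k, Z) = 38
D(X) = 218/3 + X/3 (D(X) = (X - 1*(-218))/3 = (X + 218)/3 = (218 + X)/3 = 218/3 + X/3)
l = -9078836/3 (l = (15048 + 83635)*(38 + (218/3 + (⅓)*(-424))) = 98683*(38 + (218/3 - 424/3)) = 98683*(38 - 206/3) = 98683*(-92/3) = -9078836/3 ≈ -3.0263e+6)
l - 1*265878 = -9078836/3 - 1*265878 = -9078836/3 - 265878 = -9876470/3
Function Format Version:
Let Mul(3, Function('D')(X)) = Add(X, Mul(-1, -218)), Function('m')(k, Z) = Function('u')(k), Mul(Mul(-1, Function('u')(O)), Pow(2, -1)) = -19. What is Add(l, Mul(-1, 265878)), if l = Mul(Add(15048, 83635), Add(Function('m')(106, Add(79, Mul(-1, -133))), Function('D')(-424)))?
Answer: Rational(-9876470, 3) ≈ -3.2922e+6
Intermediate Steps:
Function('u')(O) = 38 (Function('u')(O) = Mul(-2, -19) = 38)
Function('m')(k, Z) = 38
Function('D')(X) = Add(Rational(218, 3), Mul(Rational(1, 3), X)) (Function('D')(X) = Mul(Rational(1, 3), Add(X, Mul(-1, -218))) = Mul(Rational(1, 3), Add(X, 218)) = Mul(Rational(1, 3), Add(218, X)) = Add(Rational(218, 3), Mul(Rational(1, 3), X)))
l = Rational(-9078836, 3) (l = Mul(Add(15048, 83635), Add(38, Add(Rational(218, 3), Mul(Rational(1, 3), -424)))) = Mul(98683, Add(38, Add(Rational(218, 3), Rational(-424, 3)))) = Mul(98683, Add(38, Rational(-206, 3))) = Mul(98683, Rational(-92, 3)) = Rational(-9078836, 3) ≈ -3.0263e+6)
Add(l, Mul(-1, 265878)) = Add(Rational(-9078836, 3), Mul(-1, 265878)) = Add(Rational(-9078836, 3), -265878) = Rational(-9876470, 3)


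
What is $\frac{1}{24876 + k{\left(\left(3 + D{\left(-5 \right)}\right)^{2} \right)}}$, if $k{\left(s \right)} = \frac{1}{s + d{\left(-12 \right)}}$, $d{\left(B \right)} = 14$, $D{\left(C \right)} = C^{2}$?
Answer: $\frac{798}{19851049} \approx 4.0199 \cdot 10^{-5}$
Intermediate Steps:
$k{\left(s \right)} = \frac{1}{14 + s}$ ($k{\left(s \right)} = \frac{1}{s + 14} = \frac{1}{14 + s}$)
$\frac{1}{24876 + k{\left(\left(3 + D{\left(-5 \right)}\right)^{2} \right)}} = \frac{1}{24876 + \frac{1}{14 + \left(3 + \left(-5\right)^{2}\right)^{2}}} = \frac{1}{24876 + \frac{1}{14 + \left(3 + 25\right)^{2}}} = \frac{1}{24876 + \frac{1}{14 + 28^{2}}} = \frac{1}{24876 + \frac{1}{14 + 784}} = \frac{1}{24876 + \frac{1}{798}} = \frac{1}{\frac{19851049}{798}} = \frac{798}{19851049}$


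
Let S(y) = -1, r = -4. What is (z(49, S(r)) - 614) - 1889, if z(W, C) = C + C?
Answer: -2505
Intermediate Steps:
z(W, C) = 2*C
(z(49, S(r)) - 614) - 1889 = (2*(-1) - 614) - 1889 = (-2 - 614) - 1889 = -616 - 1889 = -2505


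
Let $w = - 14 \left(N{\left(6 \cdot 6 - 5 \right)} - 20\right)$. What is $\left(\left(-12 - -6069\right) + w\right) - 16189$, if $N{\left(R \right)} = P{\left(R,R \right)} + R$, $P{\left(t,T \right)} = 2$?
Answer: $-10314$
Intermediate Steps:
$N{\left(R \right)} = 2 + R$
$w = -182$ ($w = - 14 \left(\left(2 + \left(6 \cdot 6 - 5\right)\right) - 20\right) = - 14 \left(\left(2 + \left(36 - 5\right)\right) - 20\right) = - 14 \left(\left(2 + 31\right) - 20\right) = - 14 \left(33 - 20\right) = \left(-14\right) 13 = -182$)
$\left(\left(-12 - -6069\right) + w\right) - 16189 = \left(\left(-12 - -6069\right) - 182\right) - 16189 = \left(\left(-12 + 6069\right) - 182\right) - 16189 = \left(6057 - 182\right) - 16189 = 5875 - 16189 = -10314$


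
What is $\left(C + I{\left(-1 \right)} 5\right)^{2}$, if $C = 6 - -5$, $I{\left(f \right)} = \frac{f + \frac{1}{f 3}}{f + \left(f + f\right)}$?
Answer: $\frac{14161}{81} \approx 174.83$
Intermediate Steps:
$I{\left(f \right)} = \frac{f + \frac{1}{3 f}}{3 f}$ ($I{\left(f \right)} = \frac{f + \frac{1}{f} \frac{1}{3}}{f + 2 f} = \frac{f + \frac{1}{3 f}}{3 f}$)
$C = 11$ ($C = 6 + 5 = 11$)
$\left(C + I{\left(-1 \right)} 5\right)^{2} = \left(11 + \left(\frac{1}{3} + \frac{1}{9 \cdot 1}\right) 5\right)^{2} = \left(11 + \left(\frac{1}{3} + \frac{1}{9} \cdot 1\right) 5\right)^{2} = \left(11 + \left(\frac{1}{3} + \frac{1}{9}\right) 5\right)^{2} = \left(11 + \frac{4}{9} \cdot 5\right)^{2} = \left(11 + \frac{20}{9}\right)^{2} = \left(\frac{119}{9}\right)^{2} = \frac{14161}{81}$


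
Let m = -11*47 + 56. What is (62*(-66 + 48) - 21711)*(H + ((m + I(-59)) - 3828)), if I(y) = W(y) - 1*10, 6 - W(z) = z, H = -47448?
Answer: 1179745014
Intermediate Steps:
W(z) = 6 - z
I(y) = -4 - y (I(y) = (6 - y) - 1*10 = (6 - y) - 10 = -4 - y)
m = -461 (m = -517 + 56 = -461)
(62*(-66 + 48) - 21711)*(H + ((m + I(-59)) - 3828)) = (62*(-66 + 48) - 21711)*(-47448 + ((-461 + (-4 - 1*(-59))) - 3828)) = (62*(-18) - 21711)*(-47448 + ((-461 + (-4 + 59)) - 3828)) = (-1116 - 21711)*(-47448 + ((-461 + 55) - 3828)) = -22827*(-47448 + (-406 - 3828)) = -22827*(-47448 - 4234) = -22827*(-51682) = 1179745014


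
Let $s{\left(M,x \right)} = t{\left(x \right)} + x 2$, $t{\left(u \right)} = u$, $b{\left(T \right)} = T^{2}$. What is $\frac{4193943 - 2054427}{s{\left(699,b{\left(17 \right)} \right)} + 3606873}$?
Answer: $\frac{59431}{100215} \approx 0.59303$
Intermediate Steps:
$s{\left(M,x \right)} = 3 x$ ($s{\left(M,x \right)} = x + x 2 = x + 2 x = 3 x$)
$\frac{4193943 - 2054427}{s{\left(699,b{\left(17 \right)} \right)} + 3606873} = \frac{4193943 - 2054427}{3 \cdot 17^{2} + 3606873} = \frac{2139516}{3 \cdot 289 + 3606873} = \frac{2139516}{867 + 3606873} = \frac{2139516}{3607740} = 2139516 \cdot \frac{1}{3607740} = \frac{59431}{100215}$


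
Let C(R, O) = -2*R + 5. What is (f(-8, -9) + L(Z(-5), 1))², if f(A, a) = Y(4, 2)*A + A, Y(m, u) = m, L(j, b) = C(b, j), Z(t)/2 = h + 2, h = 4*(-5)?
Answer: 1369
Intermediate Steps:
h = -20
C(R, O) = 5 - 2*R
Z(t) = -36 (Z(t) = 2*(-20 + 2) = 2*(-18) = -36)
L(j, b) = 5 - 2*b
f(A, a) = 5*A (f(A, a) = 4*A + A = 5*A)
(f(-8, -9) + L(Z(-5), 1))² = (5*(-8) + (5 - 2*1))² = (-40 + (5 - 2))² = (-40 + 3)² = (-37)² = 1369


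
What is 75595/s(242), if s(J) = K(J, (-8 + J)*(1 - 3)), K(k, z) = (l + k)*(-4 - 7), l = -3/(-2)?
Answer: -151190/5357 ≈ -28.223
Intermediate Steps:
l = 3/2 (l = -3*(-1/2) = 3/2 ≈ 1.5000)
K(k, z) = -33/2 - 11*k (K(k, z) = (3/2 + k)*(-4 - 7) = (3/2 + k)*(-11) = -33/2 - 11*k)
s(J) = -33/2 - 11*J
75595/s(242) = 75595/(-33/2 - 11*242) = 75595/(-33/2 - 2662) = 75595/(-5357/2) = 75595*(-2/5357) = -151190/5357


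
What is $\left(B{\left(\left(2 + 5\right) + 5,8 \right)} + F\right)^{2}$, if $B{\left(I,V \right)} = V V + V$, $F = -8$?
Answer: $4096$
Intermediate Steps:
$B{\left(I,V \right)} = V + V^{2}$ ($B{\left(I,V \right)} = V^{2} + V = V + V^{2}$)
$\left(B{\left(\left(2 + 5\right) + 5,8 \right)} + F\right)^{2} = \left(8 \left(1 + 8\right) - 8\right)^{2} = \left(8 \cdot 9 - 8\right)^{2} = \left(72 - 8\right)^{2} = 64^{2} = 4096$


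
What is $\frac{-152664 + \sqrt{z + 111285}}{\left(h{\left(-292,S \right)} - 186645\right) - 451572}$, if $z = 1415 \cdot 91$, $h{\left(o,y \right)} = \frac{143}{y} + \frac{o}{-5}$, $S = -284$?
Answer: $\frac{216782880}{906185927} - \frac{7100 \sqrt{9602}}{906185927} \approx 0.23846$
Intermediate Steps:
$h{\left(o,y \right)} = \frac{143}{y} - \frac{o}{5}$ ($h{\left(o,y \right)} = \frac{143}{y} + o \left(- \frac{1}{5}\right) = \frac{143}{y} - \frac{o}{5}$)
$z = 128765$
$\frac{-152664 + \sqrt{z + 111285}}{\left(h{\left(-292,S \right)} - 186645\right) - 451572} = \frac{-152664 + \sqrt{128765 + 111285}}{\left(\left(\frac{143}{-284} - - \frac{292}{5}\right) - 186645\right) - 451572} = \frac{-152664 + \sqrt{240050}}{\left(\left(143 \left(- \frac{1}{284}\right) + \frac{292}{5}\right) - 186645\right) - 451572} = \frac{-152664 + 5 \sqrt{9602}}{\left(\left(- \frac{143}{284} + \frac{292}{5}\right) - 186645\right) - 451572} = \frac{-152664 + 5 \sqrt{9602}}{\left(\frac{82213}{1420} - 186645\right) - 451572} = \frac{-152664 + 5 \sqrt{9602}}{- \frac{264953687}{1420} - 451572} = \frac{-152664 + 5 \sqrt{9602}}{- \frac{906185927}{1420}} = \left(-152664 + 5 \sqrt{9602}\right) \left(- \frac{1420}{906185927}\right) = \frac{216782880}{906185927} - \frac{7100 \sqrt{9602}}{906185927}$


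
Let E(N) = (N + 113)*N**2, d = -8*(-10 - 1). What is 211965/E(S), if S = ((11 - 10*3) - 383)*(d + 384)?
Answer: -5435/175057544204544 ≈ -3.1047e-11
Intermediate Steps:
d = 88 (d = -8*(-11) = 88)
S = -189744 (S = ((11 - 10*3) - 383)*(88 + 384) = ((11 - 30) - 383)*472 = (-19 - 383)*472 = -402*472 = -189744)
E(N) = N**2*(113 + N) (E(N) = (113 + N)*N**2 = N**2*(113 + N))
211965/E(S) = 211965/(((-189744)**2*(113 - 189744))) = 211965/((36002785536*(-189631))) = 211965/(-6827244223977216) = 211965*(-1/6827244223977216) = -5435/175057544204544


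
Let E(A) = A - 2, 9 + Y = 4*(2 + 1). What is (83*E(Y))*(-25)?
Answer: -2075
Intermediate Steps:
Y = 3 (Y = -9 + 4*(2 + 1) = -9 + 4*3 = -9 + 12 = 3)
E(A) = -2 + A
(83*E(Y))*(-25) = (83*(-2 + 3))*(-25) = (83*1)*(-25) = 83*(-25) = -2075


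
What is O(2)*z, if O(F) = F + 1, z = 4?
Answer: 12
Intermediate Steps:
O(F) = 1 + F
O(2)*z = (1 + 2)*4 = 3*4 = 12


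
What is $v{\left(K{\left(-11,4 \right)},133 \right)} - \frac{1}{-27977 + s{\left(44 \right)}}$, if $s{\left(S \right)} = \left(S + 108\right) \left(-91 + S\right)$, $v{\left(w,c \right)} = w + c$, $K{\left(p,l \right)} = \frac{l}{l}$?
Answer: $\frac{4706215}{35121} \approx 134.0$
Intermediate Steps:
$K{\left(p,l \right)} = 1$
$v{\left(w,c \right)} = c + w$
$s{\left(S \right)} = \left(-91 + S\right) \left(108 + S\right)$ ($s{\left(S \right)} = \left(108 + S\right) \left(-91 + S\right) = \left(-91 + S\right) \left(108 + S\right)$)
$v{\left(K{\left(-11,4 \right)},133 \right)} - \frac{1}{-27977 + s{\left(44 \right)}} = \left(133 + 1\right) - \frac{1}{-27977 + \left(-9828 + 44^{2} + 17 \cdot 44\right)} = 134 - \frac{1}{-27977 + \left(-9828 + 1936 + 748\right)} = 134 - \frac{1}{-27977 - 7144} = 134 - \frac{1}{-35121} = 134 - - \frac{1}{35121} = 134 + \frac{1}{35121} = \frac{4706215}{35121}$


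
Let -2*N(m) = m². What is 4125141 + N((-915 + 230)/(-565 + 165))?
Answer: 52801786031/12800 ≈ 4.1251e+6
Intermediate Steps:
N(m) = -m²/2
4125141 + N((-915 + 230)/(-565 + 165)) = 4125141 - (-915 + 230)²/(-565 + 165)²/2 = 4125141 - (-685/(-400))²/2 = 4125141 - (-685*(-1/400))²/2 = 4125141 - (137/80)²/2 = 4125141 - ½*18769/6400 = 4125141 - 18769/12800 = 52801786031/12800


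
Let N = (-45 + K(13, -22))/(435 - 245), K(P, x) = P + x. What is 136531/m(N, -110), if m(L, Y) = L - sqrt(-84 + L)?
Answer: -116734005/253798 + 12970445*I*sqrt(760665)/761394 ≈ -459.95 + 14857.0*I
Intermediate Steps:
N = -27/95 (N = (-45 + (13 - 22))/(435 - 245) = (-45 - 9)/190 = -54*1/190 = -27/95 ≈ -0.28421)
136531/m(N, -110) = 136531/(-27/95 - sqrt(-84 - 27/95)) = 136531/(-27/95 - sqrt(-8007/95)) = 136531/(-27/95 - I*sqrt(760665)/95)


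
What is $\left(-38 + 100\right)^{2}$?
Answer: $3844$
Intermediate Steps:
$\left(-38 + 100\right)^{2} = 62^{2} = 3844$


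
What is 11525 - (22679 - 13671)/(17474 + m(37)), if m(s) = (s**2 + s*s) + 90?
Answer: 116985771/10151 ≈ 11525.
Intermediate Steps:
m(s) = 90 + 2*s**2 (m(s) = (s**2 + s**2) + 90 = 2*s**2 + 90 = 90 + 2*s**2)
11525 - (22679 - 13671)/(17474 + m(37)) = 11525 - (22679 - 13671)/(17474 + (90 + 2*37**2)) = 11525 - 9008/(17474 + (90 + 2*1369)) = 11525 - 9008/(17474 + (90 + 2738)) = 11525 - 9008/(17474 + 2828) = 11525 - 9008/20302 = 11525 - 1*4504/10151 = 11525 - 4504/10151 = 116985771/10151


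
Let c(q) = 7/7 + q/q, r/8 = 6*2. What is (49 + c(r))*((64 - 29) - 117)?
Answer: -4182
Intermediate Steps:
r = 96 (r = 8*(6*2) = 8*12 = 96)
c(q) = 2 (c(q) = 7*(⅐) + 1 = 1 + 1 = 2)
(49 + c(r))*((64 - 29) - 117) = (49 + 2)*((64 - 29) - 117) = 51*(35 - 117) = 51*(-82) = -4182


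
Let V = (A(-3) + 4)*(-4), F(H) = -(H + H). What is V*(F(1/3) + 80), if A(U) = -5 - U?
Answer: -1904/3 ≈ -634.67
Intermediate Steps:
F(H) = -2*H
V = -8 (V = ((-5 - 1*(-3)) + 4)*(-4) = ((-5 + 3) + 4)*(-4) = (-2 + 4)*(-4) = 2*(-4) = -8)
V*(F(1/3) + 80) = -8*(-2/3 + 80) = -8*(-2*⅓ + 80) = -8*(-⅔ + 80) = -8*238/3 = -1904/3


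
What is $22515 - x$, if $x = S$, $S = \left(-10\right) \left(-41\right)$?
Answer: $22105$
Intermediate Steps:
$S = 410$
$x = 410$
$22515 - x = 22515 - 410 = 22105$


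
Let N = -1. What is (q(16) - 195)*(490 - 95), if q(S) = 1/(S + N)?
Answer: -230996/3 ≈ -76999.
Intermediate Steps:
q(S) = 1/(-1 + S) (q(S) = 1/(S - 1) = 1/(-1 + S))
(q(16) - 195)*(490 - 95) = (1/(-1 + 16) - 195)*(490 - 95) = (1/15 - 195)*395 = -2924/15*395 = -230996/3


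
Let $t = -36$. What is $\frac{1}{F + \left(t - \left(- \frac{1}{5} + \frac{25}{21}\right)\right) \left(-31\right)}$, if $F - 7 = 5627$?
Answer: $\frac{105}{711974} \approx 0.00014748$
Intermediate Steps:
$F = 5634$ ($F = 7 + 5627 = 5634$)
$\frac{1}{F + \left(t - \left(- \frac{1}{5} + \frac{25}{21}\right)\right) \left(-31\right)} = \frac{1}{5634 + \left(-36 - \left(- \frac{1}{5} + \frac{25}{21}\right)\right) \left(-31\right)} = \frac{1}{5634 + \left(-36 - \frac{104}{105}\right) \left(-31\right)} = \frac{1}{5634 - - \frac{120404}{105}} = \frac{1}{5634 + \frac{120404}{105}} = \frac{1}{\frac{711974}{105}} = \frac{105}{711974}$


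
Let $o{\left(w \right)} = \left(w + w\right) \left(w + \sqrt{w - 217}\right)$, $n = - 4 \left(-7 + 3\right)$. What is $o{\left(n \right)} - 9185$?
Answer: $-8673 + 32 i \sqrt{201} \approx -8673.0 + 453.68 i$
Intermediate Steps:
$n = 16$ ($n = \left(-4\right) \left(-4\right) = 16$)
$o{\left(w \right)} = 2 w \left(w + \sqrt{-217 + w}\right)$
$o{\left(n \right)} - 9185 = 2 \cdot 16 \left(16 + \sqrt{-217 + 16}\right) - 9185 = 2 \cdot 16 \left(16 + \sqrt{-201}\right) - 9185 = 2 \cdot 16 \left(16 + i \sqrt{201}\right) - 9185 = \left(512 + 32 i \sqrt{201}\right) - 9185 = -8673 + 32 i \sqrt{201}$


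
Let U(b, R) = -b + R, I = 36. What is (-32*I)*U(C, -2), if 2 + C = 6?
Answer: 6912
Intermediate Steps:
C = 4 (C = -2 + 6 = 4)
U(b, R) = R - b
(-32*I)*U(C, -2) = (-32*36)*(-2 - 1*4) = -1152*(-2 - 4) = -1152*(-6) = 6912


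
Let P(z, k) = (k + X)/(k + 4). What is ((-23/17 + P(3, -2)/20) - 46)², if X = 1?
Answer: 1037935089/462400 ≈ 2244.7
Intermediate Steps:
P(z, k) = (1 + k)/(4 + k) (P(z, k) = (k + 1)/(k + 4) = (1 + k)/(4 + k))
((-23/17 + P(3, -2)/20) - 46)² = ((-23/17 + ((1 - 2)/(4 - 2))/20) - 46)² = ((-23*1/17 + (-1/2)*(1/20)) - 46)² = ((-23/17 + ((½)*(-1))*(1/20)) - 46)² = ((-23/17 - ½*1/20) - 46)² = ((-23/17 - 1/40) - 46)² = (-937/680 - 46)² = (-32217/680)² = 1037935089/462400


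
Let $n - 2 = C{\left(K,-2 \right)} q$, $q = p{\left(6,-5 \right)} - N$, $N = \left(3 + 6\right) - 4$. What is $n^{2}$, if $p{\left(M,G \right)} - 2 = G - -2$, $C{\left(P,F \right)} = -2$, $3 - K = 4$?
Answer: $196$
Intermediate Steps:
$K = -1$ ($K = 3 - 4 = -1$)
$p{\left(M,G \right)} = 4 + G$ ($p{\left(M,G \right)} = 2 + \left(G - -2\right) = 2 + \left(G + 2\right) = 2 + \left(2 + G\right) = 4 + G$)
$N = 5$ ($N = 9 - 4 = 5$)
$q = -6$ ($q = \left(4 - 5\right) - 5 = -1 - 5 = -6$)
$n = 14$ ($n = 2 - -12 = 2 + 12 = 14$)
$n^{2} = 14^{2} = 196$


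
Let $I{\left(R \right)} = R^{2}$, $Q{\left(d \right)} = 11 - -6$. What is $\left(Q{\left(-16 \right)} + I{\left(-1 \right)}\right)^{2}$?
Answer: $324$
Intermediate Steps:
$Q{\left(d \right)} = 17$ ($Q{\left(d \right)} = 11 + 6 = 17$)
$\left(Q{\left(-16 \right)} + I{\left(-1 \right)}\right)^{2} = \left(17 + \left(-1\right)^{2}\right)^{2} = \left(17 + 1\right)^{2} = 18^{2} = 324$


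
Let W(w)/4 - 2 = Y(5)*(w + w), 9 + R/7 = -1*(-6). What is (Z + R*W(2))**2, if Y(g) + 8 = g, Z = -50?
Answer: 624100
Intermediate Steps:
Y(g) = -8 + g
R = -21 (R = -63 + 7*(-1*(-6)) = -63 + 7*6 = -63 + 42 = -21)
W(w) = 8 - 24*w (W(w) = 8 + 4*((-8 + 5)*(w + w)) = 8 + 4*(-6*w) = 8 - 24*w)
(Z + R*W(2))**2 = (-50 - 21*(8 - 24*2))**2 = (-50 - 21*(8 - 48))**2 = (-50 - 21*(-40))**2 = (-50 + 840)**2 = 790**2 = 624100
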